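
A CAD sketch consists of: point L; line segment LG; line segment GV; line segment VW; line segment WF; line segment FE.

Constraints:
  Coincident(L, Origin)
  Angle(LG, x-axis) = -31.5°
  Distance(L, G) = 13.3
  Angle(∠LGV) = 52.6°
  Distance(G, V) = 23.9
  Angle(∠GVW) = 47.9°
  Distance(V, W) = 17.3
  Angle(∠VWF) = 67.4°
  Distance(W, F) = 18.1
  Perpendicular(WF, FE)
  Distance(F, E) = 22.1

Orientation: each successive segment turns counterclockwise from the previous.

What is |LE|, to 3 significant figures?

28.7

L is at the origin; LG runs at -31.5° with length 13.3, so G = (11.3, -6.95). ∠LGV = 52.6° gives GV at 95.9° from the x-axis; with |GV| = 23.9, V = (8.88, 16.8). ∠GVW = 47.9° gives VW at -132° from the x-axis; with |VW| = 17.3, W = (-2.69, 3.97). ∠VWF = 67.4° gives WF at -19.4° from the x-axis; with |WF| = 18.1, F = (14.4, -2.04). WF ⟂ FE, so FE runs at 70.6°; with |FE| = 22.1, E = (21.7, 18.8). Then |LE| = |E − L| = 28.7.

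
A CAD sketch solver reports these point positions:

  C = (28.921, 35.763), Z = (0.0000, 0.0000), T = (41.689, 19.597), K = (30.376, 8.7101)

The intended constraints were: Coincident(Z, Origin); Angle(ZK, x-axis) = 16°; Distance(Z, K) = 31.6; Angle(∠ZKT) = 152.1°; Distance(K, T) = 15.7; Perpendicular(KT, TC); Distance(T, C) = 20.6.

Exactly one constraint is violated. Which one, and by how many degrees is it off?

Perpendicular(KT, TC) — off by 5.60°.

Z = (0.00, 0.00) ✓; ZK at 16.00° ✓; |ZK| = 31.60 ✓; ∠ZKT = 152.1° ✓; |KT| = 15.70 ✓; ∠(KT, TC) = 84.40° ✗; |TC| = 20.60 ✓.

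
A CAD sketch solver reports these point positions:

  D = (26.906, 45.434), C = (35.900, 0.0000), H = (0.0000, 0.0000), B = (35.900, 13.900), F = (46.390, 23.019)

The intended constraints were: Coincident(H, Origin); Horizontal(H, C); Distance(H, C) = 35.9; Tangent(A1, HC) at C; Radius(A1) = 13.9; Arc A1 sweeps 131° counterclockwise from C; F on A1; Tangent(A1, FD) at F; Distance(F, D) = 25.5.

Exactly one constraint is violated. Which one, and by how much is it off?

Distance(F, D) = 25.5 — off by 4.20.

H = (0.00, 0.00) ✓; H.y = 0.00, C.y = 0.00 ✓; |HC| = 35.90 ✓; ∠(BC, CH) = 90.00° ✓; |BC| = 13.90 ✓; bearing(B→F) − bearing(B→C) = 131.0° ✓; |BF| = 13.90 ✓; ∠(BF, FD) = 90.00° ✓; |FD| = 29.70 ✗.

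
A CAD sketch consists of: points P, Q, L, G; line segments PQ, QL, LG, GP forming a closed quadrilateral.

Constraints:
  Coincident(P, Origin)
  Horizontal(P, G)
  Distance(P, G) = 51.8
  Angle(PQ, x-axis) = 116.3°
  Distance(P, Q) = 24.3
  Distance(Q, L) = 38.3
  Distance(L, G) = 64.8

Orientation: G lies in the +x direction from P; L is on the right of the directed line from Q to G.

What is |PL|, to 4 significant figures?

19.77

Checks: |QL| = 38.30 ✓; |LG| = 64.80 ✓.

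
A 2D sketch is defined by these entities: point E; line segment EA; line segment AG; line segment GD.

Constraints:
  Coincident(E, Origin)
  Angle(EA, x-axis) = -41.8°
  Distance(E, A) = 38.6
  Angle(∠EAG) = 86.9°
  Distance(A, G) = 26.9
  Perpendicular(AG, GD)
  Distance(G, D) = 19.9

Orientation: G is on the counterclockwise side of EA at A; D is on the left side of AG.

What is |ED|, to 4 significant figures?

31.04

E is at the origin; EA runs at -41.8° with length 38.6, so A = 38.6·(cos -41.8°, sin -41.8°) = (28.78, -25.73). ∠EAG = 86.9°, so AG runs at -41.8° + (180° − 86.9°) = 51.30° from the x-axis; with |AG| = 26.9, G = A + 26.9·(cos 51.30°, sin 51.30°) = (45.59, -4.735). AG is perpendicular to GD; with |GD| = 19.9 on the left of AG, D = G + 19.9·(-0.7804, 0.6252) = (30.06, 7.708). Then |ED| = |D − E| = 31.04.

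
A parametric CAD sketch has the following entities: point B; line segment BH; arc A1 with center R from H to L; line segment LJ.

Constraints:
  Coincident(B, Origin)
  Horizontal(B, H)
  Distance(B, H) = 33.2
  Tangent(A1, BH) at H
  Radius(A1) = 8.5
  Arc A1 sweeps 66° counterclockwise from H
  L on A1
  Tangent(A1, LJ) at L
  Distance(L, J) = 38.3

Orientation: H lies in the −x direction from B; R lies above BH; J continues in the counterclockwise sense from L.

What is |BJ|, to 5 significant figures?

41.227

On A1, H sits at bearing -90° from R; a 66° counterclockwise sweep puts L at bearing -24°, so L = R + 8.5·(cos -24°, sin -24°) = (-25.435, 5.0427). Since A1 is tangent to LJ there, RL ⟂ LJ, so LJ runs along (−sin -24°, cos -24°); with |LJ| = 38.3, J = (-9.8569, 40.032). Then |BJ| = |J − B| = 41.227.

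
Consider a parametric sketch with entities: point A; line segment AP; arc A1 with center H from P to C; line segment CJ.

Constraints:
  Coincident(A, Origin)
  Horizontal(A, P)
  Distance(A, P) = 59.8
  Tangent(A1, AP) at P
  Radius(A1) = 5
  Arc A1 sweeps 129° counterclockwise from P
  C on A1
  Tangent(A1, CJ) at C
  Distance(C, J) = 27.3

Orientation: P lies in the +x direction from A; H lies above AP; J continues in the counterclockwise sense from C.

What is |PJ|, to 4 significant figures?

32.23

On A1, P sits at bearing -90° from H; a 129° counterclockwise sweep puts C at bearing 39°, so C = H + 5.0·(cos 39°, sin 39°) = (63.69, 8.147). The tangent condition forces HC to be normal to CJ, so CJ runs along (−sin 39°, cos 39°); with |CJ| = 27.3, J = (46.51, 29.36). Then |PJ| = |J − P| = 32.23.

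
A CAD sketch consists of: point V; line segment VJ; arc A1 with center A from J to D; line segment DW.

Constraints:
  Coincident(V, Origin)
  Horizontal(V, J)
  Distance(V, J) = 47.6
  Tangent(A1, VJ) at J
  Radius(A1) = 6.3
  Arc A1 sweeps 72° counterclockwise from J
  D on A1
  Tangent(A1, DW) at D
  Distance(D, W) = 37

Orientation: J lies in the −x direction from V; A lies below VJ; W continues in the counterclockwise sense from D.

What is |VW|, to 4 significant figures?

76.10

On A1, J sits at bearing 90° from A; a 72° counterclockwise sweep puts D at bearing 162°, so D = A + 6.3·(cos 162°, sin 162°) = (-53.59, -4.353). A1 meets DW tangentially, so AD is at right angles to DW, so DW runs along (−sin 162°, cos 162°); with |DW| = 37.0, W = (-65.03, -39.54). Then |VW| = |W − V| = 76.10.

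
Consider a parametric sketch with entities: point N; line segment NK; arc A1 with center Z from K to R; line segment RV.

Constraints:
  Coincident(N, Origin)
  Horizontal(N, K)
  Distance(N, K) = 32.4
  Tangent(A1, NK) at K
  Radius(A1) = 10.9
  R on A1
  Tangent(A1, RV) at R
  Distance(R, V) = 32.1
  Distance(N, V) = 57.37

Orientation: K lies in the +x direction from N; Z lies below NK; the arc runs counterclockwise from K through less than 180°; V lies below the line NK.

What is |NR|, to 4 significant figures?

27.34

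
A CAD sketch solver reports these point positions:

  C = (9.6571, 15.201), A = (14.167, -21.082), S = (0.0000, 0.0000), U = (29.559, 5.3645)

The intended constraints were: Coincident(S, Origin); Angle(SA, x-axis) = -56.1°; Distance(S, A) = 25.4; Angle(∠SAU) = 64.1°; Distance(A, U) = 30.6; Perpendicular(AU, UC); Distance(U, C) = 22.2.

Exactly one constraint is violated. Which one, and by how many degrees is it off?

Perpendicular(AU, UC) — off by 3.90°.

S = (0.00, 0.00) ✓; SA at -56.10° ✓; |SA| = 25.40 ✓; ∠SAU = 64.10° ✓; |AU| = 30.60 ✓; ∠(AU, UC) = 93.90° ✗; |UC| = 22.20 ✓.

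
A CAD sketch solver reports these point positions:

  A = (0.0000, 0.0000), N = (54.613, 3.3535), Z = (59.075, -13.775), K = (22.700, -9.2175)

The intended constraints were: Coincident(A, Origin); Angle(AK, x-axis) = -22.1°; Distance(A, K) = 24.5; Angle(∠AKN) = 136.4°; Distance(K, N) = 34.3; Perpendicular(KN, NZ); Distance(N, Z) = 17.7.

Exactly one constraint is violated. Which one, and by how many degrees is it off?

Perpendicular(KN, NZ) — off by 6.90°.

A = (0.00, 0.00) ✓; AK at -22.10° ✓; |AK| = 24.50 ✓; ∠AKN = 136.4° ✓; |KN| = 34.30 ✓; ∠(KN, NZ) = 96.90° ✗; |NZ| = 17.70 ✓.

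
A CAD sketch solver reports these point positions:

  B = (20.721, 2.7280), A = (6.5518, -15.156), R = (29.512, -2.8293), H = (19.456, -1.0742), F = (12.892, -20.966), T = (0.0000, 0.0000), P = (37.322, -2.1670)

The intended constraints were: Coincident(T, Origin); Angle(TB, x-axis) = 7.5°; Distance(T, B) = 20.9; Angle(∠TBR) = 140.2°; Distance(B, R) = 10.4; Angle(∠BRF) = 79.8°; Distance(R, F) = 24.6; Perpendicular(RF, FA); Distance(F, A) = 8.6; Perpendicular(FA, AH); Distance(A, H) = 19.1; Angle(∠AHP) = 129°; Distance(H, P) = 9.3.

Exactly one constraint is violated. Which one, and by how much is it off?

Distance(H, P) = 9.3 — off by 8.60.

T = (0.00, 0.00) ✓; TB at 7.500° ✓; |TB| = 20.90 ✓; ∠TBR = 140.2° ✓; |BR| = 10.40 ✓; ∠BRF = 79.80° ✓; |RF| = 24.60 ✓; ∠(RF, FA) = 90.00° ✓; |FA| = 8.600 ✓; ∠(FA, AH) = 90.00° ✓; |AH| = 19.10 ✓; ∠AHP = 129.0° ✓; |HP| = 17.90 ✗.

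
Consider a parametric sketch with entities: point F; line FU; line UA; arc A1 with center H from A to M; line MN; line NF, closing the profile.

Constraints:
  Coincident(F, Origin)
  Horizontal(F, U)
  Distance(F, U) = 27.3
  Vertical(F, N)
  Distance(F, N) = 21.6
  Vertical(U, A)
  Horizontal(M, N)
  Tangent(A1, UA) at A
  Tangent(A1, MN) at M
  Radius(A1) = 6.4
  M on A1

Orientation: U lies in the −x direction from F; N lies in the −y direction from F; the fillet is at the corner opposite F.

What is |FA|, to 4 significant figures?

31.25

The virtual corner opposite F is at (-27.30, -21.60). The tangent condition forces HA to be normal to UA and tangency of A1 to MN means the radius HM is perpendicular to MN, with radius 6.4, so the center H sits 6.4 in from both sides at H = (-20.90, -15.20). That places the tangent points at A = (-27.30, -15.20) on UA and M = (-20.90, -21.60) on MN. Then |FA| = |A − F| = 31.25.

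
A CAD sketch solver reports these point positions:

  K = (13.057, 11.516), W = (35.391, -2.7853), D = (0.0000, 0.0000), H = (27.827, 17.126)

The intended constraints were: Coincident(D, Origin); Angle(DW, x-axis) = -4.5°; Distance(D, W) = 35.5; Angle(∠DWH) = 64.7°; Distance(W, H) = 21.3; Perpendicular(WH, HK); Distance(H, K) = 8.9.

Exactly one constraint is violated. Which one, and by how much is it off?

Distance(H, K) = 8.9 — off by 6.90.

D = (0.00, 0.00) ✓; DW at -4.500° ✓; |DW| = 35.50 ✓; ∠DWH = 64.70° ✓; |WH| = 21.30 ✓; ∠(WH, HK) = 90.00° ✓; |HK| = 15.80 ✗.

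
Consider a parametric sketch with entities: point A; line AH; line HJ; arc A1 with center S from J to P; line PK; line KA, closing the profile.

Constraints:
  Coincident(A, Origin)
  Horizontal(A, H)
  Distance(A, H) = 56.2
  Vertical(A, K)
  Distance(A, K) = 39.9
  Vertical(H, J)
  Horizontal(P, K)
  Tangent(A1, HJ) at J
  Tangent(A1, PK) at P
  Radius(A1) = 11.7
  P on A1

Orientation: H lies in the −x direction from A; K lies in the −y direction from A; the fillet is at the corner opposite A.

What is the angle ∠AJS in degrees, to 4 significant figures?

26.65°

A is at the origin; AH is horizontal with |AH| = 56.2 and H on the −x side, so H = (-56.20, 0.000). AK is vertical with |AK| = 39.9 and K on the −y side, so K = (0.000, -39.90). The virtual corner opposite A is at (-56.20, -39.90). Tangency of A1 to HJ means the radius SJ is perpendicular to HJ and the tangent condition forces SP to be normal to PK, with radius 11.7, so the center S sits 11.7 in from both sides at S = (-44.50, -28.20). That places the tangent points at J = (-56.20, -28.20) on HJ and P = (-44.50, -39.90) on PK. Then cos ∠AJS = JA·JS / (|JA||JS|), giving 26.65°.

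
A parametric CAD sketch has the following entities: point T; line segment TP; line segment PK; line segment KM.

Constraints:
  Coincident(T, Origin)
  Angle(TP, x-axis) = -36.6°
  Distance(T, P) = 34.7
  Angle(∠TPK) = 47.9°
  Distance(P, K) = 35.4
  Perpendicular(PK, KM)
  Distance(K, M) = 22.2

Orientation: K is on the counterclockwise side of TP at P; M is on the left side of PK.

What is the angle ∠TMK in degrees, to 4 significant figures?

106.3°

∠TPK = 47.9°, so PK runs at -36.6° + (180° − 47.9°) = 95.50° from the x-axis; with |PK| = 35.4, K = P + 35.4·(cos 95.50°, sin 95.50°) = (24.46, 14.55). PK ⟂ KM; with |KM| = 22.2 on the left of PK, M = K + 22.2·(-0.9954, -0.09585) = (2.367, 12.42). Then cos ∠TMK = MT·MK / (|MT||MK|), giving 106.3°.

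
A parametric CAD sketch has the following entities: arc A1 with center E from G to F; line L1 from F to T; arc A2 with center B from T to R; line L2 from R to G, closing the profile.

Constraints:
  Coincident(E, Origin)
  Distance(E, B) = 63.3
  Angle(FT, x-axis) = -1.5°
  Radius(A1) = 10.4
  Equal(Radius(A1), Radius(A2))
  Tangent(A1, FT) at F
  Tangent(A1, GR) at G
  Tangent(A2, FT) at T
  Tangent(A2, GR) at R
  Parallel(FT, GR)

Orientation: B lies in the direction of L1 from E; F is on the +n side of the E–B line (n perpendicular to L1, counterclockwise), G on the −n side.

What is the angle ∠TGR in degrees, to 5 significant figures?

18.190°

Tangency of A1 to both parallel lines with radius 10.4 puts F and G at E ± 10.4·n: F = (0.27224, 10.396), G = (-0.27224, -10.396). Equal radii place T and R the same way about B: T = B + 10.4·n = (63.551, 8.7394), R = B − 10.4·n = (63.006, -12.053). Then cos ∠TGR = GT·GR / (|GT||GR|), giving 18.190°.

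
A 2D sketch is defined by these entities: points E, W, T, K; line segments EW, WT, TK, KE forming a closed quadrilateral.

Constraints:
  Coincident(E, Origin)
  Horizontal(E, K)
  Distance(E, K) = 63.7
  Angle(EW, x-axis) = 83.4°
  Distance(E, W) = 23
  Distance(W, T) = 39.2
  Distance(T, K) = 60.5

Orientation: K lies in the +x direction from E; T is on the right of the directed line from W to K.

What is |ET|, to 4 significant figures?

17.13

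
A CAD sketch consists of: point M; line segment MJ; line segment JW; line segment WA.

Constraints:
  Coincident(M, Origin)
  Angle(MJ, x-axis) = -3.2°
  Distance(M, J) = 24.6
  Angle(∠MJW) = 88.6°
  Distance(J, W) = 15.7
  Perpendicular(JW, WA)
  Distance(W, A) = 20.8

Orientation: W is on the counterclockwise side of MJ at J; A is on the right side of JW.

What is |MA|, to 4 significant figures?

47.84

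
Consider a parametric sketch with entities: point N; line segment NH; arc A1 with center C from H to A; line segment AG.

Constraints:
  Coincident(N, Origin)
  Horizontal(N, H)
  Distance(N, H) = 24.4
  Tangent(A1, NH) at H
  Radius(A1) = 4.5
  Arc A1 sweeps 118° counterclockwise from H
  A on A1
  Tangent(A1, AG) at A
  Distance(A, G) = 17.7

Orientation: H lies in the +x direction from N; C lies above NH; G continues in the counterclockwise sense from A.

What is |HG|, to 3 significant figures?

22.7

N is at the origin; N and H share the same y with |NH| = 24.4 and H on the +x side, so H = (24.4, 0.00). Tangency of A1 to NH means the radius CH is perpendicular to NH, so C = H + (0, 4.5) = (24.4, 4.50). On A1, H sits at bearing -90° from C; a 118° counterclockwise sweep puts A at bearing 28°, so A = C + 4.5·(cos 28°, sin 28°) = (28.4, 6.61). Since A1 is tangent to AG there, CA ⟂ AG, so AG runs along (−sin 28°, cos 28°); with |AG| = 17.7, G = (20.1, 22.2). Then |HG| = |G − H| = 22.7.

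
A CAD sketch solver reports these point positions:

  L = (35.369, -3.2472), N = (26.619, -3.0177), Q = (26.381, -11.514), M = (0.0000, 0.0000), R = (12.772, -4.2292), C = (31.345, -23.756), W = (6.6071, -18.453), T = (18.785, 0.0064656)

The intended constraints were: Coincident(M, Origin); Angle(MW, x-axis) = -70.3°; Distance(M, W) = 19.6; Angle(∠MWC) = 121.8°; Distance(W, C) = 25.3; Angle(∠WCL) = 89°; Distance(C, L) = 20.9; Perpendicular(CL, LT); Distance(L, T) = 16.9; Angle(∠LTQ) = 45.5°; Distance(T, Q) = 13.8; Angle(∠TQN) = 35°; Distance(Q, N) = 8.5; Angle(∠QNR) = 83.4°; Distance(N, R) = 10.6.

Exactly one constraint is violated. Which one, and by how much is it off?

Distance(N, R) = 10.6 — off by 3.30.

M = (0.00, 0.00) ✓; MW at -70.30° ✓; |MW| = 19.60 ✓; ∠MWC = 121.8° ✓; |WC| = 25.30 ✓; ∠WCL = 89.00° ✓; |CL| = 20.90 ✓; ∠(CL, LT) = 90.00° ✓; |LT| = 16.90 ✓; ∠LTQ = 45.50° ✓; |TQ| = 13.80 ✓; ∠TQN = 35.00° ✓; |QN| = 8.500 ✓; ∠QNR = 83.40° ✓; |NR| = 13.90 ✗.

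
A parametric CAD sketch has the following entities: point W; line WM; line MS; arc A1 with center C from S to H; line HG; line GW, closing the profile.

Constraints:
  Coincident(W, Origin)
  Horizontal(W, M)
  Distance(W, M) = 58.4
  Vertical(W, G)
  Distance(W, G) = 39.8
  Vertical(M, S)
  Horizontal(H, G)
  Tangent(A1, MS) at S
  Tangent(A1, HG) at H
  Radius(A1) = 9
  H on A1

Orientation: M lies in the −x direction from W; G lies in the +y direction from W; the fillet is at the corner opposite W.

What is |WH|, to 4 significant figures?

63.44

W is at the origin; WM is horizontal with |WM| = 58.4 and M on the −x side, so M = (-58.40, 0.000). W and G share the same x with |WG| = 39.8 and G on the +y side, so G = (0.000, 39.80). The virtual corner opposite W is at (-58.40, 39.80). A1 meets MS tangentially, so CS is at right angles to MS and A1 meets HG tangentially, so CH is at right angles to HG, with radius 9.0, so the center C sits 9.0 in from both sides at C = (-49.40, 30.80). That places the tangent points at S = (-58.40, 30.80) on MS and H = (-49.40, 39.80) on HG. Then |WH| = |H − W| = 63.44.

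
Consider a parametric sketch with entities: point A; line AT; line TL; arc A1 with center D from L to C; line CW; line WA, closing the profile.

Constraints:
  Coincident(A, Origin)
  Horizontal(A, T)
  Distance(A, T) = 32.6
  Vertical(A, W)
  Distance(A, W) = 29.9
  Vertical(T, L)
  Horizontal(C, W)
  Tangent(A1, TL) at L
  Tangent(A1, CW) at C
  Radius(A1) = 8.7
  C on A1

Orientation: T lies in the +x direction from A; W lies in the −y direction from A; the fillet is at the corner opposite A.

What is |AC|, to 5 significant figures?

38.278

A is at the origin; A and T share the same y with |AT| = 32.6 and T on the +x side, so T = (32.600, 0.0000). AW is vertical with |AW| = 29.9 and W on the −y side, so W = (0.0000, -29.900). The virtual corner opposite A is at (32.600, -29.900). Tangency of A1 to TL means the radius DL is perpendicular to TL and tangency of A1 to CW means the radius DC is perpendicular to CW, with radius 8.7, so the center D sits 8.7 in from both sides at D = (23.900, -21.200). That places the tangent points at L = (32.600, -21.200) on TL and C = (23.900, -29.900) on CW. Then |AC| = |C − A| = 38.278.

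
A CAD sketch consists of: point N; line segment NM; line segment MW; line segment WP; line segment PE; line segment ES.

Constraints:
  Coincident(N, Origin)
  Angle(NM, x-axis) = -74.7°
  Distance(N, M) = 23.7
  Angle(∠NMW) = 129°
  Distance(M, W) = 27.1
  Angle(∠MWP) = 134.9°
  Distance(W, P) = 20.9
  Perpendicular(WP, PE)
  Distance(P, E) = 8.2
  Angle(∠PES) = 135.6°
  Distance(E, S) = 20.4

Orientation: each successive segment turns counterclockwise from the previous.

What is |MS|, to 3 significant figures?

26.0

N is at the origin; NM runs at -74.7° with length 23.7, so M = (6.25, -22.9). ∠NMW = 129.0° gives MW at -23.7° from the x-axis; with |MW| = 27.1, W = (31.1, -33.8). ∠MWP = 134.9° gives WP at 21.4° from the x-axis; with |WP| = 20.9, P = (50.5, -26.1). WP is perpendicular to PE, so PE runs at 111°; with |PE| = 8.2, E = (47.5, -18.5). ∠PES = 135.6° gives ES at 156° from the x-axis; with |ES| = 20.4, S = (28.9, -10.1). Then |MS| = |S − M| = 26.0.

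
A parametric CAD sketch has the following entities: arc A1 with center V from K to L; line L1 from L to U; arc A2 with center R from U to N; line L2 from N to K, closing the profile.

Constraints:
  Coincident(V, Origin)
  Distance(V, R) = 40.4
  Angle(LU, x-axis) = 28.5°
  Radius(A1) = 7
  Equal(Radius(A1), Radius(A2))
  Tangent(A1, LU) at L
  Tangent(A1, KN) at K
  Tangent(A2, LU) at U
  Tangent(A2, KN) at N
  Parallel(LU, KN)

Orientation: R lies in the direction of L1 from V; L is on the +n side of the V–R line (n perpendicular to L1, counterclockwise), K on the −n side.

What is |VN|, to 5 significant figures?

41.002

The slot axis is L1's direction at 28.5°, so u = (cos 28.5°, sin 28.5°) = (0.87882, 0.47716) and n = (−sin 28.5°, cos 28.5°) = (-0.47716, 0.87882). V is at the origin and R lies 40.4 along u from V, so R = 40.4·u = (35.504, 19.277). Tangency of A1 to both parallel lines with radius 7.0 puts L and K at V ± 7.0·n: L = (-3.3401, 6.1517), K = (3.3401, -6.1517). Equal radii place U and N the same way about R: U = R + 7.0·n = (32.164, 25.429), N = R − 7.0·n = (38.844, 13.125). Then |VN| = |N − V| = 41.002.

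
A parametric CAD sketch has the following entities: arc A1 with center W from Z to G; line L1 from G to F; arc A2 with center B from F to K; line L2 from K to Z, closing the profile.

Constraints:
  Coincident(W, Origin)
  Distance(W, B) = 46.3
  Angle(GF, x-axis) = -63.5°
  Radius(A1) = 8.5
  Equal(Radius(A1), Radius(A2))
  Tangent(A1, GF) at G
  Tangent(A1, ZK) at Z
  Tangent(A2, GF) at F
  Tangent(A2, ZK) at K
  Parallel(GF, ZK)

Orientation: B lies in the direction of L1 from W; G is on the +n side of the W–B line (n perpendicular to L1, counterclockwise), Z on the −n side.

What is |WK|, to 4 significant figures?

47.07

Tangency of A1 to both parallel lines with radius 8.5 puts G and Z at W ± 8.5·n: G = (7.607, 3.793), Z = (-7.607, -3.793). Equal radii place F and K the same way about B: F = B + 8.5·n = (28.27, -37.64), K = B − 8.5·n = (13.05, -45.23). Then |WK| = |K − W| = 47.07.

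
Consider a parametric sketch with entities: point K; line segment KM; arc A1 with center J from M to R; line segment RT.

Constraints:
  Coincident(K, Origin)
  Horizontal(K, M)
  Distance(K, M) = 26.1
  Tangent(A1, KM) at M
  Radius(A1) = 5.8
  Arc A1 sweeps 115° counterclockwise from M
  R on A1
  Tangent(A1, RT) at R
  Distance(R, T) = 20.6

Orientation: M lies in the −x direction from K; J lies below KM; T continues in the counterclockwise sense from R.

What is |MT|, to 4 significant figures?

27.14

K is at the origin; KM is horizontal with |KM| = 26.1 and M on the −x side, so M = (-26.10, 0.000). A1 meets KM tangentially, so JM is at right angles to KM, so J = M + (0, -5.8) = (-26.10, -5.800). On A1, M sits at bearing 90° from J; a 115° counterclockwise sweep puts R at bearing 205°, so R = J + 5.8·(cos 205°, sin 205°) = (-31.36, -8.251). Tangency of A1 to RT means the radius JR is perpendicular to RT, so RT runs along (−sin 205°, cos 205°); with |RT| = 20.6, T = (-22.65, -26.92). Then |MT| = |T − M| = 27.14.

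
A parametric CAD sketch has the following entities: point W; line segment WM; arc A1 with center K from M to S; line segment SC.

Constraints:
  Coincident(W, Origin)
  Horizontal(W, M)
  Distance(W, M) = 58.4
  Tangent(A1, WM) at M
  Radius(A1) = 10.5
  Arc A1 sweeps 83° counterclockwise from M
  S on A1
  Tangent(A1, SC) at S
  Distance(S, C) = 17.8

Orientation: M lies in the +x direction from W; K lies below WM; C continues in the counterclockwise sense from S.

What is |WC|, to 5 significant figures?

53.117

W is at the origin; W and M share the same y with |WM| = 58.4 and M on the +x side, so M = (58.400, 0.0000). A1 meets WM tangentially, so KM is at right angles to WM, so K = M + (0, -10.5) = (58.400, -10.500). On A1, M sits at bearing 90° from K; an 83° counterclockwise sweep puts S at bearing 173°, so S = K + 10.5·(cos 173°, sin 173°) = (47.978, -9.2204). Tangency of A1 to SC means the radius KS is perpendicular to SC, so SC runs along (−sin 173°, cos 173°); with |SC| = 17.8, C = (45.809, -26.888). Then |WC| = |C − W| = 53.117.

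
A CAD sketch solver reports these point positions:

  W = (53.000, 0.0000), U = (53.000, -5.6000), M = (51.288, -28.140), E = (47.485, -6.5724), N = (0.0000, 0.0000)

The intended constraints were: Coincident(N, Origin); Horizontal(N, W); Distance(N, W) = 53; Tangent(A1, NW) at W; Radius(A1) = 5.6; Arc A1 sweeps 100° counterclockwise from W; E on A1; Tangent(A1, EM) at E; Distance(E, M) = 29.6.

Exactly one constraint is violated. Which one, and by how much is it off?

Distance(E, M) = 29.6 — off by 7.70.

N = (0.00, 0.00) ✓; N.y = 0.00, W.y = 0.00 ✓; |NW| = 53.00 ✓; ∠(UW, WN) = 90.00° ✓; |UW| = 5.600 ✓; bearing(U→E) − bearing(U→W) = 100.0° ✓; |UE| = 5.600 ✓; ∠(UE, EM) = 90.00° ✓; |EM| = 21.90 ✗.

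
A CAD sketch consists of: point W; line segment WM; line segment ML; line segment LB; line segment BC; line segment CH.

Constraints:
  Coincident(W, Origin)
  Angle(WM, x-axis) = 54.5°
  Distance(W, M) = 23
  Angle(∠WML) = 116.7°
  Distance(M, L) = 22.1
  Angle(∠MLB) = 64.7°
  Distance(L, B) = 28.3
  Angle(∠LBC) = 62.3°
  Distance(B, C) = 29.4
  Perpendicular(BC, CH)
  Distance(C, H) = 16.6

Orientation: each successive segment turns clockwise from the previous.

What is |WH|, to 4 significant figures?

32.58

∠LBC = 62.3° gives BC at 118.2° from the x-axis; with |BC| = 29.4, C = (5.437, 17.82). The perpendicularity gives CH at right angles to BC, so CH runs at 28.20°; with |CH| = 16.6, H = (20.07, 25.66). Then |WH| = |H − W| = 32.58.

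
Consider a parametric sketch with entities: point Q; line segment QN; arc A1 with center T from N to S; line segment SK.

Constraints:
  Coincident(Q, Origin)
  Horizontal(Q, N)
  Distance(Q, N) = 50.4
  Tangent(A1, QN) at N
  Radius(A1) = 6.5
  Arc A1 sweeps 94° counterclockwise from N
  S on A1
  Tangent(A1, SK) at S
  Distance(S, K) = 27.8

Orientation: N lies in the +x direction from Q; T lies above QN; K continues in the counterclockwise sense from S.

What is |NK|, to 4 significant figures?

34.98

Q is at the origin; Q and N share the same y with |QN| = 50.4 and N on the +x side, so N = (50.40, 0.000). Tangency of A1 to QN means the radius TN is perpendicular to QN, so T = N + (0, 6.5) = (50.40, 6.500). On A1, N sits at bearing -90° from T; a 94° counterclockwise sweep puts S at bearing 4°, so S = T + 6.5·(cos 4°, sin 4°) = (56.88, 6.953). Since A1 is tangent to SK there, TS ⟂ SK, so SK runs along (−sin 4°, cos 4°); with |SK| = 27.8, K = (54.94, 34.69). Then |NK| = |K − N| = 34.98.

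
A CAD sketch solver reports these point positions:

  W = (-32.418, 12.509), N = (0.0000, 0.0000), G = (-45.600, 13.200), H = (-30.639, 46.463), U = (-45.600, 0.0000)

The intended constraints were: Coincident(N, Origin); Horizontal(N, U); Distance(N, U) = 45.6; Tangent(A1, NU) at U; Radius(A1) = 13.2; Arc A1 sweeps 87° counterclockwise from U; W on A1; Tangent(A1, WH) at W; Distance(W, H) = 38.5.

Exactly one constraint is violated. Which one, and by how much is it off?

Distance(W, H) = 38.5 — off by 4.50.

N = (0.00, 0.00) ✓; N.y = 0.00, U.y = 0.00 ✓; |NU| = 45.60 ✓; ∠(GU, UN) = 90.00° ✓; |GU| = 13.20 ✓; bearing(G→W) − bearing(G→U) = 87.00° ✓; |GW| = 13.20 ✓; ∠(GW, WH) = 90.00° ✓; |WH| = 34.00 ✗.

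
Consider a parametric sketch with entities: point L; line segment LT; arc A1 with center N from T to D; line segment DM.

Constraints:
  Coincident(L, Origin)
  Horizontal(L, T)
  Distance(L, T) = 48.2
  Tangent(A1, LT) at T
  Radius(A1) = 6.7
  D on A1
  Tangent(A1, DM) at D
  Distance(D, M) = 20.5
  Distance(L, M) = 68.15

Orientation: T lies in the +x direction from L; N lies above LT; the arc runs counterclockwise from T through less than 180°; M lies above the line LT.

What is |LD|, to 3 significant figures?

53.9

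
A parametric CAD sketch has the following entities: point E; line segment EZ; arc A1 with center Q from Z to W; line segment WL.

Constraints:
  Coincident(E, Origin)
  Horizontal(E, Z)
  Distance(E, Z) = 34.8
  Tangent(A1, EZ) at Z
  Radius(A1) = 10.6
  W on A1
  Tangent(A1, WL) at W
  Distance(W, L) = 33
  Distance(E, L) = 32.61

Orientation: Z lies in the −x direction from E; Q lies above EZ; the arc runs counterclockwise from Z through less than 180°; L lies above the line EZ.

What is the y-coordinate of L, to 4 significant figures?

31.77

Checks: |QW| = 10.60 ✓; ∠(QW, WL) = 90.00° ✓; |WL| = 33.00 ✓; |EL| = 32.61 ✓.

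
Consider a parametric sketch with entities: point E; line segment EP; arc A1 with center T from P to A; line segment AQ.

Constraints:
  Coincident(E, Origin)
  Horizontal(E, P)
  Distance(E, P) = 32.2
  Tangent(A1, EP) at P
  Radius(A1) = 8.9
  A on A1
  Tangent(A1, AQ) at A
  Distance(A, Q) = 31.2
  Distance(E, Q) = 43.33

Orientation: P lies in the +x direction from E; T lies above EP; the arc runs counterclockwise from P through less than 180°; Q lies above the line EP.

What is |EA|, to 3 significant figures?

41.7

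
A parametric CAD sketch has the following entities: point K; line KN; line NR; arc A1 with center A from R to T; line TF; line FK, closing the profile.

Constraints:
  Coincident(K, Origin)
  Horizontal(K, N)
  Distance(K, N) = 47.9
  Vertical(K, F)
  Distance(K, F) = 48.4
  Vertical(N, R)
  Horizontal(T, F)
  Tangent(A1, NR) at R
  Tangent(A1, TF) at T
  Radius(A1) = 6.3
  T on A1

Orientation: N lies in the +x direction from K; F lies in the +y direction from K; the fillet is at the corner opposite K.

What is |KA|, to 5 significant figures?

59.186

K is at the origin; K and N share the same y with |KN| = 47.9 and N on the +x side, so N = (47.900, 0.0000). K and F share the same x with |KF| = 48.4 and F on the +y side, so F = (0.0000, 48.400). The virtual corner opposite K is at (47.900, 48.400). Since A1 is tangent to NR there, AR ⟂ NR and the tangent condition forces AT to be normal to TF, with radius 6.3, so the center A sits 6.3 in from both sides at A = (41.600, 42.100). Then |KA| = |A − K| = 59.186.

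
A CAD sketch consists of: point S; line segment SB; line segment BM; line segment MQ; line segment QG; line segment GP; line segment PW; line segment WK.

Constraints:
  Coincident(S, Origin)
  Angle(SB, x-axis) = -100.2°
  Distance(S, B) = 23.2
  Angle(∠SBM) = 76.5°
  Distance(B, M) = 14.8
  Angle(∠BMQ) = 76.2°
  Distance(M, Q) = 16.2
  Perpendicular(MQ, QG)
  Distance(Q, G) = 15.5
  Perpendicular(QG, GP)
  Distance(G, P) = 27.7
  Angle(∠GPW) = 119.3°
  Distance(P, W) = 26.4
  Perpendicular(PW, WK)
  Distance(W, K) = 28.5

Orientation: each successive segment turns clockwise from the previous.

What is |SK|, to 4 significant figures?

34.60

S is at the origin; SB runs at -100.2° with length 23.2, so B = (-4.108, -22.83). ∠SBM = 76.5° gives BM at 156.3° from the x-axis; with |BM| = 14.8, M = (-17.66, -16.88). ∠BMQ = 76.2° gives MQ at 52.50° from the x-axis; with |MQ| = 16.2, Q = (-7.798, -4.032). The perpendicularity gives QG at right angles to MQ, so QG runs at -37.50°; with |QG| = 15.5, G = (4.499, -13.47). The perpendicularity gives GP at right angles to QG, so GP runs at -127.5°; with |GP| = 27.7, P = (-12.36, -35.44). ∠GPW = 119.3° gives PW at 171.8° from the x-axis; with |PW| = 26.4, W = (-38.49, -31.68). PW is perpendicular to WK, so WK runs at 81.80°; with |WK| = 28.5, K = (-34.43, -3.470). Then |SK| = |K − S| = 34.60.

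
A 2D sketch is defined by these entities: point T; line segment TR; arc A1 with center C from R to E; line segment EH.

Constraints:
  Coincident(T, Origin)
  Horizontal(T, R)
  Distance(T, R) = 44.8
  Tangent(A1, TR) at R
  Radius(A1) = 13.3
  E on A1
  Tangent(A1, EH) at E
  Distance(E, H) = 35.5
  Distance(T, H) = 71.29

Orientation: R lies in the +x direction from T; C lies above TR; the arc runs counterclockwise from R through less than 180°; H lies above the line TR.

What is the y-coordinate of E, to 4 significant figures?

16.23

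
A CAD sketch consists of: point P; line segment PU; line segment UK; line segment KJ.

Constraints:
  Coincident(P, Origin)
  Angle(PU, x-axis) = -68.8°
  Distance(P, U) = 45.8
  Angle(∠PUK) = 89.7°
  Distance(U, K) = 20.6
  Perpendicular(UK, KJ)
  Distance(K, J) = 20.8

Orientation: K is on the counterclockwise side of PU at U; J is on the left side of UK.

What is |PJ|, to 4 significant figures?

32.24

P is at the origin; PU runs at -68.8° with length 45.8, so U = 45.8·(cos -68.8°, sin -68.8°) = (16.56, -42.70). ∠PUK = 89.7°, so UK runs at -68.8° + (180° − 89.7°) = 21.50° from the x-axis; with |UK| = 20.6, K = U + 20.6·(cos 21.50°, sin 21.50°) = (35.73, -35.15). UK ⟂ KJ; with |KJ| = 20.8 on the left of UK, J = K + 20.8·(-0.3665, 0.9304) = (28.11, -15.80). Then |PJ| = |J − P| = 32.24.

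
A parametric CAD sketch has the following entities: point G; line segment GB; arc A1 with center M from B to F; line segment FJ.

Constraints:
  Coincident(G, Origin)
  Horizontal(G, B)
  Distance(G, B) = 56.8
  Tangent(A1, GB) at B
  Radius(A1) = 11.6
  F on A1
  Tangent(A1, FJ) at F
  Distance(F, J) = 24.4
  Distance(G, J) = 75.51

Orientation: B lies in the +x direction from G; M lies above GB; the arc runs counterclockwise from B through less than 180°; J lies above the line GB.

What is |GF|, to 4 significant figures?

69.53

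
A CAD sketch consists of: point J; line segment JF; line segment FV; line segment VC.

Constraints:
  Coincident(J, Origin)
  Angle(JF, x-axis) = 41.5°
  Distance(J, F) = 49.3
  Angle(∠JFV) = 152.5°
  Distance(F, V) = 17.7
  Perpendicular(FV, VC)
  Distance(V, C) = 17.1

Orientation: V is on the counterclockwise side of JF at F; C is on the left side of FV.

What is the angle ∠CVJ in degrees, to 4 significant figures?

69.67°

J is at the origin; JF runs at 41.5° with length 49.3, so F = 49.3·(cos 41.5°, sin 41.5°) = (36.92, 32.67). ∠JFV = 152.5°, so FV runs at 41.5° + (180° − 152.5°) = 69.00° from the x-axis; with |FV| = 17.7, V = F + 17.7·(cos 69.00°, sin 69.00°) = (43.27, 49.19). FV ⟂ VC; with |VC| = 17.1 on the left of FV, C = V + 17.1·(-0.9336, 0.3584) = (27.30, 55.32). Then cos ∠CVJ = VC·VJ / (|VC||VJ|), giving 69.67°.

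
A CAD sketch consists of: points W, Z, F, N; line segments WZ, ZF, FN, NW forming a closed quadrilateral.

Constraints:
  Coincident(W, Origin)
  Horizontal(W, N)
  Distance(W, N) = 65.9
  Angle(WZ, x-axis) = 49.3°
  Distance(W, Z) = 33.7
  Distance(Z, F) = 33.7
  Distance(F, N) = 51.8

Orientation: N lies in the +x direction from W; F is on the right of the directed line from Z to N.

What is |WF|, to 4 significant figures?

16.36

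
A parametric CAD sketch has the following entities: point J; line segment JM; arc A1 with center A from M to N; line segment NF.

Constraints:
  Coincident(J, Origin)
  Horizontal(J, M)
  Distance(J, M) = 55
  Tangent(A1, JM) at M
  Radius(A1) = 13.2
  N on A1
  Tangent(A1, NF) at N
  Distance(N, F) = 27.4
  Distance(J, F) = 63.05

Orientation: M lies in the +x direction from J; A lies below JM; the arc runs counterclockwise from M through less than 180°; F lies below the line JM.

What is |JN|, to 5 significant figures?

44.737

J is at the origin; J and M share the same y with |JM| = 55.0 and M on the +x side, so M = (55.000, 0.0000). Since A1 is tangent to JM there, AM ⟂ JM, so A = M + (0, -13.2) = (55.000, -13.200). Since AN ⟂ NF (tangency), |AF| = √(13.2² + 27.4²) = 30.414 regardless of where N sits on A1. So F lies on both circle(J, 63.05) and circle(A, 30.414); the below-JM intersection is F = (46.629, -42.439). N is the foot of the tangent from F: N = (41.990, -15.434).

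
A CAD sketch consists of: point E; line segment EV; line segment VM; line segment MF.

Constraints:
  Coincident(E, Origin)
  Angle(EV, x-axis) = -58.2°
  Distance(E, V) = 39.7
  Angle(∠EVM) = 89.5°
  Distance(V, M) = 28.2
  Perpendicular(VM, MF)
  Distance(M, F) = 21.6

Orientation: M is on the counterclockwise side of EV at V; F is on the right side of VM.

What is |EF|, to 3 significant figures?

67.3

E is at the origin; EV runs at -58.2° with length 39.7, so V = 39.7·(cos -58.2°, sin -58.2°) = (20.9, -33.7). ∠EVM = 89.5°, so VM runs at -58.2° + (180° − 89.5°) = 32.3° from the x-axis; with |VM| = 28.2, M = V + 28.2·(cos 32.3°, sin 32.3°) = (44.8, -18.7). VM is perpendicular to MF; with |MF| = 21.6 on the right of VM, F = M + 21.6·(0.534, -0.845) = (56.3, -36.9). Then |EF| = |F − E| = 67.3.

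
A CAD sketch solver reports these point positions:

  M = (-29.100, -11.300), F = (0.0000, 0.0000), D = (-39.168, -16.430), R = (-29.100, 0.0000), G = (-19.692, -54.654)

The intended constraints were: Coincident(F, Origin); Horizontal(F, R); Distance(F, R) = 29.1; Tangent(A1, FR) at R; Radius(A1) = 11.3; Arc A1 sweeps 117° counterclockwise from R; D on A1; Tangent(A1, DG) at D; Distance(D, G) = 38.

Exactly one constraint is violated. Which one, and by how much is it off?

Distance(D, G) = 38 — off by 4.90.

F = (0.00, 0.00) ✓; F.y = 0.00, R.y = 0.00 ✓; |FR| = 29.10 ✓; ∠(MR, RF) = 90.00° ✓; |MR| = 11.30 ✓; bearing(M→D) − bearing(M→R) = 117.0° ✓; |MD| = 11.30 ✓; ∠(MD, DG) = 90.00° ✓; |DG| = 42.90 ✗.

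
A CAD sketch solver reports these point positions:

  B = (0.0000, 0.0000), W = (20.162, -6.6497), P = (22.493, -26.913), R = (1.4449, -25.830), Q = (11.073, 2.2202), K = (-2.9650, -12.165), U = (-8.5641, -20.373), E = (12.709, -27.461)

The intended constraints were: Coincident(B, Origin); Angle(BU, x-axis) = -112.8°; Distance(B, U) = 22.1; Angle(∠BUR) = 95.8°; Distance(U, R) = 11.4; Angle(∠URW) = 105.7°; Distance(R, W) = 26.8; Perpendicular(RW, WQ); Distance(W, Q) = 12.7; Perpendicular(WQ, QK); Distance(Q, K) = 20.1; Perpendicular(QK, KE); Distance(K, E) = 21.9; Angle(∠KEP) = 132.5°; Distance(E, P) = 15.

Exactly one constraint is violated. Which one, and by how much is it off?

Distance(E, P) = 15 — off by 5.20.

B = (0.00, 0.00) ✓; BU at -112.8° ✓; |BU| = 22.10 ✓; ∠BUR = 95.80° ✓; |UR| = 11.40 ✓; ∠URW = 105.7° ✓; |RW| = 26.80 ✓; ∠(RW, WQ) = 90.00° ✓; |WQ| = 12.70 ✓; ∠(WQ, QK) = 90.00° ✓; |QK| = 20.10 ✓; ∠(QK, KE) = 90.00° ✓; |KE| = 21.90 ✓; ∠KEP = 132.5° ✓; |EP| = 9.799 ✗.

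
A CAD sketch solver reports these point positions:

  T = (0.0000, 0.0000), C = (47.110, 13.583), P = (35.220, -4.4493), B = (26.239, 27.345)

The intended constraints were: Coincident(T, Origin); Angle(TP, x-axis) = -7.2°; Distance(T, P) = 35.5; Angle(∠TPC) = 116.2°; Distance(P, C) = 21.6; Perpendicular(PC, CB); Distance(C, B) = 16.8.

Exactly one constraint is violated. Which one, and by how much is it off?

Distance(C, B) = 16.8 — off by 8.20.

T = (0.00, 0.00) ✓; TP at -7.200° ✓; |TP| = 35.50 ✓; ∠TPC = 116.2° ✓; |PC| = 21.60 ✓; ∠(PC, CB) = 90.00° ✓; |CB| = 25.00 ✗.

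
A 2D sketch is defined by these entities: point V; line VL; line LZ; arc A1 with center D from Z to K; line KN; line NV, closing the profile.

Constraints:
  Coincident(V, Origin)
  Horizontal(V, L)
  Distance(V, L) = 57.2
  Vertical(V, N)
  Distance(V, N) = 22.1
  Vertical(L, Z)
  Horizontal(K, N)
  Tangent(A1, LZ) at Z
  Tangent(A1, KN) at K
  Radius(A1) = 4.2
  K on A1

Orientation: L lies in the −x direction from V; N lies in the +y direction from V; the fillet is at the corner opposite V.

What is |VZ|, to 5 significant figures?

59.935

V is at the origin; VL is horizontal with |VL| = 57.2 and L on the −x side, so L = (-57.200, 0.0000). VN is vertical with |VN| = 22.1 and N on the +y side, so N = (0.0000, 22.100). The virtual corner opposite V is at (-57.200, 22.100). Since A1 is tangent to LZ there, DZ ⟂ LZ and tangency of A1 to KN means the radius DK is perpendicular to KN, with radius 4.2, so the center D sits 4.2 in from both sides at D = (-53.000, 17.900). That places the tangent points at Z = (-57.200, 17.900) on LZ and K = (-53.000, 22.100) on KN. Then |VZ| = |Z − V| = 59.935.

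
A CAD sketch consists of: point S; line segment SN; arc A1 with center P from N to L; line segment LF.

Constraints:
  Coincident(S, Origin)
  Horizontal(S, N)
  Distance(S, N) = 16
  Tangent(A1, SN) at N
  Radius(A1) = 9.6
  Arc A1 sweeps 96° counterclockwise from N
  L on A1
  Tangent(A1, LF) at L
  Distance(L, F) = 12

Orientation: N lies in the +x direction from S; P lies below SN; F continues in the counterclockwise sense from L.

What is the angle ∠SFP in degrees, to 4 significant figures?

51.54°

S is at the origin; S and N share the same y with |SN| = 16.0 and N on the +x side, so N = (16.00, 0.000). Tangency of A1 to SN means the radius PN is perpendicular to SN, so P = N + (0, -9.6) = (16.00, -9.600). On A1, N sits at bearing 90° from P; a 96° counterclockwise sweep puts L at bearing 186°, so L = P + 9.6·(cos 186°, sin 186°) = (6.453, -10.60). The tangent condition forces PL to be normal to LF, so LF runs along (−sin 186°, cos 186°); with |LF| = 12.0, F = (7.707, -22.54). Then cos ∠SFP = FS·FP / (|FS||FP|), giving 51.54°.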